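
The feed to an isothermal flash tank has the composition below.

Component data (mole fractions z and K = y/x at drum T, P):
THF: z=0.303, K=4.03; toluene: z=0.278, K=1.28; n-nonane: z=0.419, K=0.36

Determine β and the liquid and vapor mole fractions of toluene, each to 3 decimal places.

β = 0.547, x_toluene = 0.241, y_toluene = 0.309

Let β = V/F and solve Σ zᵢ(Kᵢ−1)/(1+β(Kᵢ−1)) = 0.
g(0) = ΣzᵢKᵢ − 1 = 0.728 and g(1) = 1 − Σzᵢ/Kᵢ = -0.456, so a root lies in (0, 1).
Newton iteration, β⁰ = 0.63:
  β = 0.630: g = -0.0675, g' = -0.826 → β = 0.548
  β = 0.548: g = -0.0006, g' = -0.816 → β = 0.547
Converged at β = 0.547.
Compositions from xᵢ = zᵢ/(1+β(Kᵢ−1)), yᵢ = Kᵢxᵢ:
  THF: x = 0.114, y = 0.459
  toluene: x = 0.241, y = 0.309
  n-nonane: x = 0.645, y = 0.232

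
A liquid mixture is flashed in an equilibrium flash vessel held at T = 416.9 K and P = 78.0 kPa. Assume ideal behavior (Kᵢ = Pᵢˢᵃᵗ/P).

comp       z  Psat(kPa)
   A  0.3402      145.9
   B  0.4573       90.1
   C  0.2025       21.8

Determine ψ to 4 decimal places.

ψ = 0.6054

Raoult's law: Kᵢ = Pᵢˢᵃᵗ/P = Pᵢˢᵃᵗ/78.0.
  K_A = 145.9/78.0 = 1.870513, K_B = 90.1/78.0 = 1.155128, K_C = 21.8/78.0 = 0.279487
Material balance + equilibrium reduce to Σ zᵢ(Kᵢ−1)/(1+ψ(Kᵢ−1)) = 0.
g(0) = ΣzᵢKᵢ − 1 = 0.2212 and g(1) = 1 − Σzᵢ/Kᵢ = -0.3023, so a root lies in (0, 1).
Newton–Raphson from ψ = 0.5:
  ψ = 0.5000: g = 0.04411, g' = -0.3915 → ψ = 0.6127
  ψ = 0.6127: g = -0.00329, g' = -0.4558 → ψ = 0.6055
  ψ = 0.6055: g = -0.00002, g' = -0.4505 → ψ = 0.6054
Converged at ψ = 0.6054.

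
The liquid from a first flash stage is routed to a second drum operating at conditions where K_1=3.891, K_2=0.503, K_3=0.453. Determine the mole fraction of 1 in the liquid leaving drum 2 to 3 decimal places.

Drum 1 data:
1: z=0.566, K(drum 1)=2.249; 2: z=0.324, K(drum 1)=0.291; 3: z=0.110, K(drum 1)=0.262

Drum 1:
Let ψ₁ = V/F and solve Σ zᵢ(Kᵢ−1)/(1+ψ₁(Kᵢ−1)) = 0.
Check two-phase: ΣzᵢKᵢ = 1.396 > 1 and Σzᵢ/Kᵢ = 1.785 > 1, so g(0) = 0.396 > 0 and g(1) = -0.785 < 0.
Newton–Raphson from ψ₁ = 0.5:
  ψ₁ = 0.500: g = -0.0494, g' = -0.876 → ψ₁ = 0.444
  ψ₁ = 0.444: g = -0.0010, g' = -0.845 → ψ₁ = 0.443
Converged at ψ₁ = 0.443.
Drum-1 compositions:
  1: x = 0.365, y = 0.820
  2: x = 0.472, y = 0.137
  3: x = 0.163, y = 0.043
Drum-2 feed = drum-1 liquid: z₂ = (0.3645, 0.4721, 0.1633).
Drum 2:
Material balance + equilibrium reduce to Σ zᵢ(Kᵢ−1)/(1+ψ₂(Kᵢ−1)) = 0.
Check two-phase: ΣzᵢKᵢ = 1.730 > 1 and Σzᵢ/Kᵢ = 1.393 > 1, so g(0) = 0.730 > 0 and g(1) = -0.393 < 0.
Newton–Raphson from ψ₂ = 0.68:
  ψ₂ = 0.680: g = -0.1414, g' = -0.736 → ψ₂ = 0.488
  ψ₂ = 0.488: g = 0.0055, g' = -0.818 → ψ₂ = 0.495
Converged at ψ₂ = 0.495.
  1: x = 0.150, y = 0.584
  2: x = 0.626, y = 0.315
  3: x = 0.224, y = 0.101

x_1 (drum 2) = 0.150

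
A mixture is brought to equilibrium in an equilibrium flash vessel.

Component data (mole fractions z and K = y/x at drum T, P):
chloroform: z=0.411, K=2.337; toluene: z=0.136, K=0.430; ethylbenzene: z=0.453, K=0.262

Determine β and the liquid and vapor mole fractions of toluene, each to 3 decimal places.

Rachford–Rice: g(β) = Σ zᵢ(Kᵢ−1)/(1+β(Kᵢ−1)) = 0.
Feasibility: ΣzᵢKᵢ = 1.138, Σzᵢ/Kᵢ = 2.221 — both > 1, two phases present.
Iterate (Newton) starting at β = 0.5:
  β = 0.500: g = -0.3089, g' = -0.970 → β = 0.182
  β = 0.182: g = -0.0303, g' = -0.860 → β = 0.146
  β = 0.146: g = 0.0003, g' = -0.877 → β = 0.147
Converged at β = 0.147.
Compositions from xᵢ = zᵢ/(1+β(Kᵢ−1)), yᵢ = Kᵢxᵢ:
  chloroform: x = 0.344, y = 0.803
  toluene: x = 0.148, y = 0.064
  ethylbenzene: x = 0.508, y = 0.133

β = 0.147, x_toluene = 0.148, y_toluene = 0.064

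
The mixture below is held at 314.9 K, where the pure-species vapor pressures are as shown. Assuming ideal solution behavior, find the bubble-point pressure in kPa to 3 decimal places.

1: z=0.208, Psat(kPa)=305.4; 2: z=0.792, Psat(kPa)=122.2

At the bubble point ψ → 0, so ΣzᵢKᵢ = 1 with Kᵢ = Pᵢˢᵃᵗ/P ⇒ P = ΣzᵢPᵢˢᵃᵗ.
P = 0.208·305.4 + 0.792·122.2 = 160.306 kPa

Pbub = 160.306 kPa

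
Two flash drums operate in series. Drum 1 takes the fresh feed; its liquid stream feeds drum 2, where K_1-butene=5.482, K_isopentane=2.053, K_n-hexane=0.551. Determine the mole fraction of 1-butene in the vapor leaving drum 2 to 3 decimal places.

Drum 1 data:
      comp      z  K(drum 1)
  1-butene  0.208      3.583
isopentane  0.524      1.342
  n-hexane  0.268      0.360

Drum 1:
Material balance + equilibrium reduce to Σ zᵢ(Kᵢ−1)/(1+ψ₁(Kᵢ−1)) = 0.
g(0) = ΣzᵢKᵢ − 1 = 0.545 and g(1) = 1 − Σzᵢ/Kᵢ = -0.193, so a root lies in (0, 1).
Iterate (Newton) starting at ψ₁ = 0.5:
  ψ₁ = 0.500: g = 0.1353, g' = -0.546 → ψ₁ = 0.748
  ψ₁ = 0.748: g = -0.0028, g' = -0.604 → ψ₁ = 0.743
Converged at ψ₁ = 0.743.
Drum-1 compositions:
  1-butene: x = 0.071, y = 0.255
  isopentane: x = 0.418, y = 0.561
  n-hexane: x = 0.511, y = 0.184
Drum-2 feed = drum-1 liquid: z₂ = (0.0713, 0.4178, 0.5109).
Drum 2:
Let ψ₂ = V/F and solve Σ zᵢ(Kᵢ−1)/(1+ψ₂(Kᵢ−1)) = 0.
Check two-phase: ΣzᵢKᵢ = 1.530 > 1 and Σzᵢ/Kᵢ = 1.144 > 1, so g(0) = 0.530 > 0 and g(1) = -0.144 < 0.
Newton–Raphson from ψ₂ = 0.32:
  ψ₂ = 0.320: g = 0.1924, g' = -0.641 → ψ₂ = 0.620
  ψ₂ = 0.620: g = 0.0328, g' = -0.468 → ψ₂ = 0.690
  ψ₂ = 0.690: g = 0.0004, g' = -0.457 → ψ₂ = 0.691
Converged at ψ₂ = 0.691.
  1-butene: x = 0.017, y = 0.095
  isopentane: x = 0.242, y = 0.496
  n-hexane: x = 0.741, y = 0.408

y_1-butene (drum 2) = 0.095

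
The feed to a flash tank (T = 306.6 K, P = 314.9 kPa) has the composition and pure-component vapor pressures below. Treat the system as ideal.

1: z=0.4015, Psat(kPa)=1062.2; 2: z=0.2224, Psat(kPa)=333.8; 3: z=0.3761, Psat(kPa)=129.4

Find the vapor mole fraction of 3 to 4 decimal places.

Raoult's law: Kᵢ = Pᵢˢᵃᵗ/P = Pᵢˢᵃᵗ/314.9.
  K_1 = 1062.2/314.9 = 3.373134, K_2 = 333.8/314.9 = 1.060019, K_3 = 129.4/314.9 = 0.410924
Rachford–Rice: g(V/F) = Σ zᵢ(Kᵢ−1)/(1+V/F(Kᵢ−1)) = 0.
Check two-phase: ΣzᵢKᵢ = 1.7446 > 1 and Σzᵢ/Kᵢ = 1.2441 > 1, so g(0) = 0.7446 > 0 and g(1) = -0.2441 < 0.
Newton–Raphson from V/F = 0.5:
  V/F = 0.5000: g = 0.13467, g' = -0.7359 → V/F = 0.6830
  V/F = 0.6830: g = 0.00569, g' = -0.6953 → V/F = 0.6912
Converged at V/F = 0.6912.
Compositions from xᵢ = zᵢ/(1+V/F(Kᵢ−1)), yᵢ = Kᵢxᵢ:
  1: x = 0.1521, y = 0.5130
  2: x = 0.2135, y = 0.2264
  3: x = 0.6344, y = 0.2607

y_3 = 0.2607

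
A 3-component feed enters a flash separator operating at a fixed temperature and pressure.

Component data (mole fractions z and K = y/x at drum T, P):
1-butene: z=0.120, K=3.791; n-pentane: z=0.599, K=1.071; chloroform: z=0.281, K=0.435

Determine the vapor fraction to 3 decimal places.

ψ = 0.385

Rachford–Rice: g(ψ) = Σ zᵢ(Kᵢ−1)/(1+ψ(Kᵢ−1)) = 0.
Check two-phase: ΣzᵢKᵢ = 1.219 > 1 and Σzᵢ/Kᵢ = 1.237 > 1, so g(0) = 0.219 > 0 and g(1) = -0.237 < 0.
Newton iteration, ψ⁰ = 0.5:
  ψ = 0.500: g = -0.0404, g' = -0.340 → ψ = 0.381
  ψ = 0.381: g = 0.0013, g' = -0.368 → ψ = 0.385
Converged at ψ = 0.385.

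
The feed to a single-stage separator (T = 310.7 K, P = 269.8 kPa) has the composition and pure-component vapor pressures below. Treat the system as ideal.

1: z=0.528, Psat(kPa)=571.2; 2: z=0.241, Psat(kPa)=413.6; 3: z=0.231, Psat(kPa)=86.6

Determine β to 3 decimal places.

β = 0.874

Raoult's law: Kᵢ = Pᵢˢᵃᵗ/P = Pᵢˢᵃᵗ/269.8.
  K_1 = 571.2/269.8 = 2.11712, K_2 = 413.6/269.8 = 1.53299, K_3 = 86.6/269.8 = 0.32098
Iterate (Newton) starting at β = 0.5:
  β = 0.500: g = 0.2424, g' = -0.558 → β = 0.934
  β = 0.934: g = -0.0547, g' = -0.985 → β = 0.879
  β = 0.879: g = -0.0038, g' = -0.854 → β = 0.874
Converged at β = 0.874.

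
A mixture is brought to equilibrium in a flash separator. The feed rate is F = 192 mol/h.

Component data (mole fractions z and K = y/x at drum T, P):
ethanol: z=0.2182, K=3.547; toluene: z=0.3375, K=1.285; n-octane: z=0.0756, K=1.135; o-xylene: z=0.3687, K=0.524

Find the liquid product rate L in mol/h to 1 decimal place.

Iterate (Newton) starting at ψ = 0.5:
  ψ = 0.5000: g = 0.10788, g' = -0.4399 → ψ = 0.7452
  ψ = 0.7452: g = 0.00840, g' = -0.3890 → ψ = 0.7668
Converged at ψ = 0.7668.
Then V = ψ·F = 0.7668·192 = 147.2 mol/h and L = F − V = 44.8 mol/h.

L = 44.8 mol/h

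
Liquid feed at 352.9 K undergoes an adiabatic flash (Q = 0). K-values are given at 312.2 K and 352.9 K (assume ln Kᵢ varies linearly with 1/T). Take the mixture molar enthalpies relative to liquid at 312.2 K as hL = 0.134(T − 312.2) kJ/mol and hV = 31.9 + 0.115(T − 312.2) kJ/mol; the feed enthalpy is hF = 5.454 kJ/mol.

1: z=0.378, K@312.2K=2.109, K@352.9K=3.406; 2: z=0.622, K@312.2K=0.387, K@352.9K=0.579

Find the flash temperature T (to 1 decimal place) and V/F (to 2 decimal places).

Adiabatic flash: solve Rachford–Rice at each trial T, then check hF = ψ·hV(T) + (1−ψ)·hL(T).
  T = 312.2 K: K = (2.109, 0.387), RR gives ψ = 0.056, H_out = 1.779 kJ/mol
  T = 352.9 K: K = (3.406, 0.579), RR gives ψ = 0.639, H_out = 25.354 kJ/mol
  T = 332.5 K: K = (2.718, 0.479), RR gives ψ = 0.364, H_out = 14.176 kJ/mol
  T = 322.4 K: K = (2.405, 0.432), RR gives ψ = 0.223, H_out = 8.443 kJ/mol
  T = 317.3 K: K = (2.255, 0.409), RR gives ψ = 0.144, H_out = 5.271 kJ/mol
  T = 319.9 K: K = (2.331, 0.421), RR gives ψ = 0.185, H_out = 6.920 kJ/mol
  T = 318.6 K: K = (2.293, 0.415), RR gives ψ = 0.165, H_out = 6.105 kJ/mol
Linear interpolation between T = 317.3 (H_out = 5.271) and T = 318.6 (H_out = 6.105) on hF = 5.454 gives T ≈ 317.6 K, at which ψ = 0.15.

T = 317.6 K, V/F = 0.15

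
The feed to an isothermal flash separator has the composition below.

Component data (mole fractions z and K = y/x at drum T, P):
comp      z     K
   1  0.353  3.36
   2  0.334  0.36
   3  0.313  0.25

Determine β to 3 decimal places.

β = 0.234

Material balance + equilibrium reduce to Σ zᵢ(Kᵢ−1)/(1+β(Kᵢ−1)) = 0.
g(0) = ΣzᵢKᵢ − 1 = 0.385 and g(1) = 1 − Σzᵢ/Kᵢ = -1.285, so a root lies in (0, 1).
Iterate (Newton) starting at β = 0.5:
  β = 0.500: g = -0.3078, g' = -1.160 → β = 0.235
  β = 0.235: g = -0.0003, g' = -1.263 → β = 0.234
Converged at β = 0.234.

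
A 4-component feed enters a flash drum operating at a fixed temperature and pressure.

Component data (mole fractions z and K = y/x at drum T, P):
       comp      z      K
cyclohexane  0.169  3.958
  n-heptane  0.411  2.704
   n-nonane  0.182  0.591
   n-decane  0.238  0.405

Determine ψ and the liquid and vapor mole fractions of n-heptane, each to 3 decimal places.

ψ = 0.887, x_n-heptane = 0.164, y_n-heptane = 0.442

Rachford–Rice: g(ψ) = Σ zᵢ(Kᵢ−1)/(1+ψ(Kᵢ−1)) = 0.
Feasibility: ΣzᵢKᵢ = 1.984, Σzᵢ/Kᵢ = 1.090 — both > 1, two phases present.
Iterate (Newton) starting at ψ = 0.5:
  ψ = 0.500: g = 0.2847, g' = -0.807 → ψ = 0.853
  ψ = 0.853: g = 0.0258, g' = -0.736 → ψ = 0.888
  ψ = 0.888: g = -0.0003, g' = -0.755 → ψ = 0.887
Converged at ψ = 0.887.
Compositions from xᵢ = zᵢ/(1+ψ(Kᵢ−1)), yᵢ = Kᵢxᵢ:
  cyclohexane: x = 0.047, y = 0.185
  n-heptane: x = 0.164, y = 0.442
  n-nonane: x = 0.286, y = 0.169
  n-decane: x = 0.504, y = 0.204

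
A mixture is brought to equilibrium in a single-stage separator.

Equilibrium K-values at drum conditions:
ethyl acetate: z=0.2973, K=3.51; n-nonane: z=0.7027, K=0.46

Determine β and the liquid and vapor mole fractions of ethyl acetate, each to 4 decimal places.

Material balance + equilibrium reduce to Σ zᵢ(Kᵢ−1)/(1+β(Kᵢ−1)) = 0.
Check two-phase: ΣzᵢKᵢ = 1.3668 > 1 and Σzᵢ/Kᵢ = 1.6123 > 1, so g(0) = 0.3668 > 0 and g(1) = -0.6123 < 0.
Binary case is linear: z₁(K₁−1)(1+β(K₂−1)) + z₂(K₂−1)(1+β(K₁−1)) = 0
⇒ β = [z₁(K₁−1)+z₂(K₂−1)] / [−(K₁−1)(K₂−1)] = 0.36676/1.35540 = 0.2706
Compositions from xᵢ = zᵢ/(1+β(Kᵢ−1)), yᵢ = Kᵢxᵢ:
  ethyl acetate: x = 0.1770, y = 0.6214
  n-nonane: x = 0.8230, y = 0.3786

β = 0.2706, x_ethyl acetate = 0.1770, y_ethyl acetate = 0.6214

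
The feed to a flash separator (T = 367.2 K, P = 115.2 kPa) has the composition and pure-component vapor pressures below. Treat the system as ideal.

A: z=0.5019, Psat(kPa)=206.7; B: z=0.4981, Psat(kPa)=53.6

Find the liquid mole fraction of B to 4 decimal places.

x_B = 0.5976

Raoult's law: Kᵢ = Pᵢˢᵃᵗ/P = Pᵢˢᵃᵗ/115.2.
  K_A = 206.7/115.2 = 1.794271, K_B = 53.6/115.2 = 0.465278
Rachford–Rice: g(ψ) = Σ zᵢ(Kᵢ−1)/(1+ψ(Kᵢ−1)) = 0.
g(0) = ΣzᵢKᵢ − 1 = 0.1323 and g(1) = 1 − Σzᵢ/Kᵢ = -0.3503, so a root lies in (0, 1).
Iterate (Newton) starting at ψ = 0.68:
  ψ = 0.6800: g = -0.15968, g' = -0.4852 → ψ = 0.3509
  ψ = 0.3509: g = -0.01609, g' = -0.4095 → ψ = 0.3116
  ψ = 0.3116: g = -0.00002, g' = -0.4085 → ψ = 0.3115
Converged at ψ = 0.3115.
Compositions from xᵢ = zᵢ/(1+ψ(Kᵢ−1)), yᵢ = Kᵢxᵢ:
  A: x = 0.4024, y = 0.7219
  B: x = 0.5976, y = 0.2781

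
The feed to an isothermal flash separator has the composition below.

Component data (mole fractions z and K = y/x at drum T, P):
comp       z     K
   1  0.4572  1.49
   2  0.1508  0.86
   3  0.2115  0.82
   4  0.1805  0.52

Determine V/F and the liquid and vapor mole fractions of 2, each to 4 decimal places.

V/F = 0.5091, x_2 = 0.1624, y_2 = 0.1396

Rachford–Rice: g(V/F) = Σ zᵢ(Kᵢ−1)/(1+V/F(Kᵢ−1)) = 0.
Feasibility: ΣzᵢKᵢ = 1.0782, Σzᵢ/Kᵢ = 1.0872 — both > 1, two phases present.
Newton–Raphson from V/F = 0.5:
  V/F = 0.5000: g = 0.00141, g' = -0.1545 → V/F = 0.5091
Converged at V/F = 0.5091.
Compositions from xᵢ = zᵢ/(1+V/F(Kᵢ−1)), yᵢ = Kᵢxᵢ:
  1: x = 0.3659, y = 0.5452
  2: x = 0.1624, y = 0.1396
  3: x = 0.2328, y = 0.1909
  4: x = 0.2389, y = 0.1242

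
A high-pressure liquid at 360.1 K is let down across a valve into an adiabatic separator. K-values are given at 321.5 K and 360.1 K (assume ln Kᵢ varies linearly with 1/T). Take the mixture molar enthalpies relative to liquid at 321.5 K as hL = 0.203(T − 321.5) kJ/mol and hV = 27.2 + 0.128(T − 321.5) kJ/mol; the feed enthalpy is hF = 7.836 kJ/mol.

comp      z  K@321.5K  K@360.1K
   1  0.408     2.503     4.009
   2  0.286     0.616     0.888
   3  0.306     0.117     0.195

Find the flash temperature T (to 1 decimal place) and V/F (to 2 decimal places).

T = 325.0 K, V/F = 0.26

Adiabatic flash: solve Rachford–Rice at each trial T, then check hF = ψ·hV(T) + (1−ψ)·hL(T).
  T = 321.5 K: K = (2.503, 0.616, 0.117), RR gives ψ = 0.226, H_out = 6.145 kJ/mol
  T = 360.1 K: K = (4.009, 0.888, 0.195), RR gives ψ = 0.538, H_out = 20.916 kJ/mol
  T = 340.8 K: K = (3.210, 0.747, 0.153), RR gives ψ = 0.406, H_out = 14.371 kJ/mol
  T = 331.1 K: K = (2.843, 0.680, 0.134), RR gives ψ = 0.325, H_out = 10.544 kJ/mol
  T = 326.3 K: K = (2.670, 0.648, 0.125), RR gives ψ = 0.278, H_out = 8.439 kJ/mol
  T = 323.9 K: K = (2.586, 0.632, 0.121), RR gives ψ = 0.253, H_out = 7.319 kJ/mol
Linear interpolation between T = 323.9 (H_out = 7.319) and T = 326.3 (H_out = 8.439) on hF = 7.836 gives T ≈ 325.0 K, at which ψ = 0.26.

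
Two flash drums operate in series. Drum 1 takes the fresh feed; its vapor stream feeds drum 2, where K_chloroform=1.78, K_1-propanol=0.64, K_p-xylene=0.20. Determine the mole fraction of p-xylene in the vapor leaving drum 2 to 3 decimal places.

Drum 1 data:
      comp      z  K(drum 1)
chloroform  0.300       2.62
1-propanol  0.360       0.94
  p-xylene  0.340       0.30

y_p-xylene (drum 2) = 0.040

Drum 1:
Let ψ₁ = V/F and solve Σ zᵢ(Kᵢ−1)/(1+ψ₁(Kᵢ−1)) = 0.
Check two-phase: ΣzᵢKᵢ = 1.226 > 1 and Σzᵢ/Kᵢ = 1.631 > 1, so g(0) = 0.226 > 0 and g(1) = -0.631 < 0.
Newton iteration, ψ₁⁰ = 0.5:
  ψ₁ = 0.500: g = -0.1199, g' = -0.636 → ψ₁ = 0.311
  ψ₁ = 0.311: g = -0.0034, g' = -0.622 → ψ₁ = 0.306
Converged at ψ₁ = 0.306.
Drum-1 compositions:
  chloroform: x = 0.201, y = 0.525
  1-propanol: x = 0.367, y = 0.345
  p-xylene: x = 0.433, y = 0.130
Drum-2 feed = drum-1 vapor: z₂ = (0.5255, 0.3447, 0.1298).
Drum 2:
Rachford–Rice: g(ψ₂) = Σ zᵢ(Kᵢ−1)/(1+ψ₂(Kᵢ−1)) = 0.
Check two-phase: ΣzᵢKᵢ = 1.182 > 1 and Σzᵢ/Kᵢ = 1.483 > 1, so g(0) = 0.182 > 0 and g(1) = -0.483 < 0.
Newton–Raphson from ψ₂ = 0.37:
  ψ₂ = 0.370: g = 0.0274, g' = -0.420 → ψ₂ = 0.435
  ψ₂ = 0.435: g = -0.0005, g' = -0.437 → ψ₂ = 0.434
Converged at ψ₂ = 0.434.
  chloroform: x = 0.393, y = 0.699
  1-propanol: x = 0.409, y = 0.261
  p-xylene: x = 0.199, y = 0.040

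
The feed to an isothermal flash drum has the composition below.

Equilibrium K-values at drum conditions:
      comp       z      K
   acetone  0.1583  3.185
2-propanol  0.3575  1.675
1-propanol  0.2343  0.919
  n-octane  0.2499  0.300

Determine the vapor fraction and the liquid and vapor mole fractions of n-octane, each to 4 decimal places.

ψ = 0.5998, x_n-octane = 0.4307, y_n-octane = 0.1292

Rachford–Rice: g(ψ) = Σ zᵢ(Kᵢ−1)/(1+ψ(Kᵢ−1)) = 0.
g(0) = ΣzᵢKᵢ − 1 = 0.3933 and g(1) = 1 − Σzᵢ/Kᵢ = -0.3511, so a root lies in (0, 1).
Newton–Raphson from ψ = 0.5:
  ψ = 0.5000: g = 0.05682, g' = -0.5552 → ψ = 0.6023
  ψ = 0.6023: g = -0.00151, g' = -0.5910 → ψ = 0.5998
Converged at ψ = 0.5998.
Compositions from xᵢ = zᵢ/(1+ψ(Kᵢ−1)), yᵢ = Kᵢxᵢ:
  acetone: x = 0.0685, y = 0.2182
  2-propanol: x = 0.2545, y = 0.4262
  1-propanol: x = 0.2463, y = 0.2263
  n-octane: x = 0.4307, y = 0.1292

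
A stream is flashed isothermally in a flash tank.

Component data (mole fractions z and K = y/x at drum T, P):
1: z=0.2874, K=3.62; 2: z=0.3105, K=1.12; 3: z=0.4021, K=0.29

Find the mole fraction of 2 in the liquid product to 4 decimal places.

Rachford–Rice: g(β) = Σ zᵢ(Kᵢ−1)/(1+β(Kᵢ−1)) = 0.
Check two-phase: ΣzᵢKᵢ = 1.5048 > 1 and Σzᵢ/Kᵢ = 1.7432 > 1, so g(0) = 0.5048 > 0 and g(1) = -0.7432 < 0.
Newton–Raphson from β = 0.5:
  β = 0.5000: g = -0.08150, g' = -0.8609 → β = 0.4053
  β = 0.4053: g = -0.00014, g' = -0.8677 → β = 0.4052
Converged at β = 0.4052.
Compositions from xᵢ = zᵢ/(1+β(Kᵢ−1)), yᵢ = Kᵢxᵢ:
  1: x = 0.1394, y = 0.5047
  2: x = 0.2961, y = 0.3316
  3: x = 0.5645, y = 0.1637

x_2 = 0.2961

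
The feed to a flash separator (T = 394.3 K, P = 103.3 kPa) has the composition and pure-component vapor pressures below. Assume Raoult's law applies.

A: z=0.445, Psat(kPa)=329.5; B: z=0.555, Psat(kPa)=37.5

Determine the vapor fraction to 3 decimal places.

Raoult's law: Kᵢ = Pᵢˢᵃᵗ/P = Pᵢˢᵃᵗ/103.3.
  K_A = 329.5/103.3 = 3.18974, K_B = 37.5/103.3 = 0.36302
Material balance + equilibrium reduce to Σ zᵢ(Kᵢ−1)/(1+ψ(Kᵢ−1)) = 0.
g(0) = ΣzᵢKᵢ − 1 = 0.621 and g(1) = 1 − Σzᵢ/Kᵢ = -0.668, so a root lies in (0, 1).
Newton–Raphson from ψ = 0.5:
  ψ = 0.500: g = -0.0536, g' = -0.971 → ψ = 0.445
Converged at ψ = 0.445.

ψ = 0.445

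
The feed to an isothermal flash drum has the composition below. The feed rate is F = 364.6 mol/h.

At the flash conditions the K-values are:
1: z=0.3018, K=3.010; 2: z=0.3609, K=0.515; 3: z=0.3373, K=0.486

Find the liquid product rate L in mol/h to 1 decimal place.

Newton–Raphson from β = 0.5:
  β = 0.5000: g = -0.16186, g' = -0.6127 → β = 0.2358
  β = 0.2358: g = 0.01662, g' = -0.7848 → β = 0.2570
  β = 0.2570: g = 0.00028, g' = -0.7592 → β = 0.2574
Converged at β = 0.2574.
Then V = β·F = 0.2574·364.6 = 93.8 mol/h and L = F − V = 270.8 mol/h.

L = 270.8 mol/h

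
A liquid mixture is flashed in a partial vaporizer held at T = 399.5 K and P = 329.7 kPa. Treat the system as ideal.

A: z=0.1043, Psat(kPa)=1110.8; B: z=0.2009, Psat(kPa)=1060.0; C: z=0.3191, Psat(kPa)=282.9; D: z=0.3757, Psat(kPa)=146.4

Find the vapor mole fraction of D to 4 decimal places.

y_D = 0.2269

Raoult's law: Kᵢ = Pᵢˢᵃᵗ/P = Pᵢˢᵃᵗ/329.7.
  K_A = 1110.8/329.7 = 3.369123, K_B = 1060.0/329.7 = 3.215044, K_C = 282.9/329.7 = 0.858053, K_D = 146.4/329.7 = 0.444040
Rachford–Rice: g(ψ) = Σ zᵢ(Kᵢ−1)/(1+ψ(Kᵢ−1)) = 0.
Check two-phase: ΣzᵢKᵢ = 1.4379 > 1 and Σzᵢ/Kᵢ = 1.3114 > 1, so g(0) = 0.4379 > 0 and g(1) = -0.3114 < 0.
Iterate (Newton) starting at ψ = 0.41:
  ψ = 0.4100: g = 0.03992, g' = -0.6234 → ψ = 0.4740
  ψ = 0.4740: g = 0.00128, g' = -0.5859 → ψ = 0.4762
Converged at ψ = 0.4762.
Compositions from xᵢ = zᵢ/(1+ψ(Kᵢ−1)), yᵢ = Kᵢxᵢ:
  A: x = 0.0490, y = 0.1651
  B: x = 0.0978, y = 0.3143
  C: x = 0.3422, y = 0.2937
  D: x = 0.5110, y = 0.2269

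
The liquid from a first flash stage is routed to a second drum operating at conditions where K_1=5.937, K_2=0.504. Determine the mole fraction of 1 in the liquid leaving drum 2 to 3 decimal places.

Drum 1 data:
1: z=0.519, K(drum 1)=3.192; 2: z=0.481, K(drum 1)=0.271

x_1 (drum 2) = 0.091

Drum 1:
Material balance + equilibrium reduce to Σ zᵢ(Kᵢ−1)/(1+ψ₁(Kᵢ−1)) = 0.
Feasibility: ΣzᵢKᵢ = 1.787, Σzᵢ/Kᵢ = 1.938 — both > 1, two phases present.
Iterate (Newton) starting at ψ₁ = 0.6:
  ψ₁ = 0.600: g = -0.1319, g' = -1.273 → ψ₁ = 0.496
  ψ₁ = 0.496: g = -0.0047, g' = -1.200 → ψ₁ = 0.493
Converged at ψ₁ = 0.492.
Drum-1 compositions:
  1: x = 0.250, y = 0.797
  2: x = 0.750, y = 0.203
Drum-2 feed = drum-1 liquid: z₂ = (0.2496, 0.7504).
Drum 2:
Rachford–Rice: g(ψ₂) = Σ zᵢ(Kᵢ−1)/(1+ψ₂(Kᵢ−1)) = 0.
Check two-phase: ΣzᵢKᵢ = 1.860 > 1 and Σzᵢ/Kᵢ = 1.531 > 1, so g(0) = 0.860 > 0 and g(1) = -0.531 < 0.
Newton iteration, ψ₂⁰ = 0.57:
  ψ₂ = 0.570: g = -0.1959, g' = -0.777 → ψ₂ = 0.318
  ψ₂ = 0.318: g = 0.0376, g' = -1.182 → ψ₂ = 0.350
  ψ₂ = 0.350: g = 0.0015, g' = -1.088 → ψ₂ = 0.351
Converged at ψ₂ = 0.351.
  1: x = 0.091, y = 0.542
  2: x = 0.909, y = 0.458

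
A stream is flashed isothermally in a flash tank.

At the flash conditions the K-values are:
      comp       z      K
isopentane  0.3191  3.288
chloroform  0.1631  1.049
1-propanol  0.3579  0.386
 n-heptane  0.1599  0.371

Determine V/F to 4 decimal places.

Rachford–Rice: g(V/F) = Σ zᵢ(Kᵢ−1)/(1+V/F(Kᵢ−1)) = 0.
g(0) = ΣzᵢKᵢ − 1 = 0.4178 and g(1) = 1 − Σzᵢ/Kᵢ = -0.6107, so a root lies in (0, 1).
Newton–Raphson from V/F = 0.65:
  V/F = 0.6500: g = -0.23455, g' = -0.8251 → V/F = 0.3657
  V/F = 0.3657: g = -0.00868, g' = -0.8266 → V/F = 0.3552
  V/F = 0.3552: g = 0.00004, g' = -0.8343 → V/F = 0.3553
Converged at V/F = 0.3553.

V/F = 0.3553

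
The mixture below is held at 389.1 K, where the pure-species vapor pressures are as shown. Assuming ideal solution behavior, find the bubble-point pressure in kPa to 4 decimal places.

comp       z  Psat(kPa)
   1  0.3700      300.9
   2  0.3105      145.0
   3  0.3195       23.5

At the bubble point ψ → 0, so ΣzᵢKᵢ = 1 with Kᵢ = Pᵢˢᵃᵗ/P ⇒ P = ΣzᵢPᵢˢᵃᵗ.
P = 0.3700·300.9 + 0.3105·145.0 + 0.3195·23.5 = 163.8637 kPa

Pbub = 163.8637 kPa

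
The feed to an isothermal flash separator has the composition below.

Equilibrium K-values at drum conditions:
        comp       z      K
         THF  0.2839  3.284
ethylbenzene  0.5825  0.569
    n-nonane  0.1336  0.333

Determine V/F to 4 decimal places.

V/F = 0.2805

Material balance + equilibrium reduce to Σ zᵢ(Kᵢ−1)/(1+V/F(Kᵢ−1)) = 0.
Check two-phase: ΣzᵢKᵢ = 1.3083 > 1 and Σzᵢ/Kᵢ = 1.5114 > 1, so g(0) = 0.3083 > 0 and g(1) = -0.5114 < 0.
Newton iteration, V/F⁰ = 0.53:
  V/F = 0.5300: g = -0.16989, g' = -0.6271 → V/F = 0.2591
  V/F = 0.2591: g = 0.01703, g' = -0.8085 → V/F = 0.2801
  V/F = 0.2801: g = 0.00030, g' = -0.7806 → V/F = 0.2805
Converged at V/F = 0.2805.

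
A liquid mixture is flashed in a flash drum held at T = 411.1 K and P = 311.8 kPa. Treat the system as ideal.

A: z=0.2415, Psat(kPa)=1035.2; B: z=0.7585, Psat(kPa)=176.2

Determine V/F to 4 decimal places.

V/F = 0.2284

Raoult's law: Kᵢ = Pᵢˢᵃᵗ/P = Pᵢˢᵃᵗ/311.8.
  K_A = 1035.2/311.8 = 3.320077, K_B = 176.2/311.8 = 0.565106
Rachford–Rice: g(V/F) = Σ zᵢ(Kᵢ−1)/(1+V/F(Kᵢ−1)) = 0.
g(0) = ΣzᵢKᵢ − 1 = 0.2304 and g(1) = 1 − Σzᵢ/Kᵢ = -0.4150, so a root lies in (0, 1).
Newton iteration, V/F⁰ = 0.48:
  V/F = 0.4800: g = -0.15181, g' = -0.5201 → V/F = 0.1881
  V/F = 0.1881: g = 0.03079, g' = -0.8001 → V/F = 0.2266
  V/F = 0.2266: g = 0.00130, g' = -0.7349 → V/F = 0.2284
Converged at V/F = 0.2284.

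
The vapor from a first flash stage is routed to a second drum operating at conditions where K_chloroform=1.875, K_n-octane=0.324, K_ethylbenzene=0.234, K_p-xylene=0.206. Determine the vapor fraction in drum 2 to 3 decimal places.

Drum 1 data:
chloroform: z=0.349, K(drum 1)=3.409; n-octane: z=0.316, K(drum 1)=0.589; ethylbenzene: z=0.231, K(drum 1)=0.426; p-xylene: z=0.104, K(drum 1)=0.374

Drum 1:
Let ψ₁ = V/F and solve Σ zᵢ(Kᵢ−1)/(1+ψ₁(Kᵢ−1)) = 0.
g(0) = ΣzᵢKᵢ − 1 = 0.513 and g(1) = 1 − Σzᵢ/Kᵢ = -0.459, so a root lies in (0, 1).
Newton iteration, ψ₁⁰ = 0.5:
  ψ₁ = 0.500: g = -0.0628, g' = -0.737 → ψ₁ = 0.415
  ψ₁ = 0.415: g = 0.0020, g' = -0.790 → ψ₁ = 0.417
Converged at ψ₁ = 0.417.
Drum-1 compositions:
  chloroform: x = 0.174, y = 0.593
  n-octane: x = 0.381, y = 0.225
  ethylbenzene: x = 0.304, y = 0.129
  p-xylene: x = 0.141, y = 0.053
Drum-2 feed = drum-1 vapor: z₂ = (0.5933, 0.2247, 0.1294, 0.0527).
Drum 2:
Rachford–Rice: g(ψ₂) = Σ zᵢ(Kᵢ−1)/(1+ψ₂(Kᵢ−1)) = 0.
Feasibility: ΣzᵢKᵢ = 1.226, Σzᵢ/Kᵢ = 1.818 — both > 1, two phases present.
Newton iteration, ψ₂⁰ = 0.38:
  ψ₂ = 0.380: g = -0.0145, g' = -0.661 → ψ₂ = 0.358
Converged at ψ₂ = 0.358.
  chloroform: x = 0.452, y = 0.847
  n-octane: x = 0.296, y = 0.096
  ethylbenzene: x = 0.178, y = 0.042
  p-xylene: x = 0.074, y = 0.015

V/F (drum 2) = 0.358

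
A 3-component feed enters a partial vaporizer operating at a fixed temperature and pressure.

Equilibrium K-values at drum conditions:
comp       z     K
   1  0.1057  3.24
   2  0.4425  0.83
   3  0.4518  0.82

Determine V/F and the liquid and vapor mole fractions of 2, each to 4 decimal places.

V/F = 0.2046, x_2 = 0.4584, y_2 = 0.3805

Rachford–Rice: g(V/F) = Σ zᵢ(Kᵢ−1)/(1+V/F(Kᵢ−1)) = 0.
Check two-phase: ΣzᵢKᵢ = 1.0802 > 1 and Σzᵢ/Kᵢ = 1.1167 > 1, so g(0) = 0.0802 > 0 and g(1) = -0.1167 < 0.
Newton iteration, V/F⁰ = 0.5:
  V/F = 0.5000: g = -0.05990, g' = -0.1510 → V/F = 0.1032
  V/F = 0.1032: g = 0.03287, g' = -0.3783 → V/F = 0.1901
  V/F = 0.1901: g = 0.00411, g' = -0.2902 → V/F = 0.2043
  V/F = 0.2043: g = 0.00008, g' = -0.2791 → V/F = 0.2046
Converged at V/F = 0.2046.
Compositions from xᵢ = zᵢ/(1+V/F(Kᵢ−1)), yᵢ = Kᵢxᵢ:
  1: x = 0.0725, y = 0.2349
  2: x = 0.4584, y = 0.3805
  3: x = 0.4691, y = 0.3846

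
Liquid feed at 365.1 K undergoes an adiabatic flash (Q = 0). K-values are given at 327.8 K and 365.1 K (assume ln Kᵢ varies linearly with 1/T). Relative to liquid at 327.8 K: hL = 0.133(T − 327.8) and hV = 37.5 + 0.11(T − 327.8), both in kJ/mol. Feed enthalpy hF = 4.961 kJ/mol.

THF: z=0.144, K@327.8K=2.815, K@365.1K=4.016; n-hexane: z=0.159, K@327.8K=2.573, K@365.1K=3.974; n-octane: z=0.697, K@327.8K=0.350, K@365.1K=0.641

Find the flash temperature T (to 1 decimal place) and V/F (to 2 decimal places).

Adiabatic flash: solve Rachford–Rice at each trial T, then check hF = ψ·hV(T) + (1−ψ)·hL(T).
  T = 327.8 K: K = (2.815, 2.573, 0.350), RR gives ψ = 0.053, H_out = 1.990 kJ/mol
  T = 365.1 K: K = (4.016, 3.974, 0.641), RR gives ψ = 0.611, H_out = 27.357 kJ/mol
  T = 346.5 K: K = (3.396, 3.237, 0.482), RR gives ψ = 0.283, H_out = 12.986 kJ/mol
  T = 337.1 K: K = (3.098, 2.893, 0.412), RR gives ψ = 0.165, H_out = 7.393 kJ/mol
  T = 332.5 K: K = (2.957, 2.733, 0.381), RR gives ψ = 0.110, H_out = 4.736 kJ/mol
  T = 334.8 K: K = (3.027, 2.812, 0.396), RR gives ψ = 0.137, H_out = 6.064 kJ/mol
Linear interpolation between T = 332.5 (H_out = 4.736) and T = 334.8 (H_out = 6.064) on hF = 4.961 gives T ≈ 332.9 K, at which ψ = 0.11.

T = 332.9 K, V/F = 0.11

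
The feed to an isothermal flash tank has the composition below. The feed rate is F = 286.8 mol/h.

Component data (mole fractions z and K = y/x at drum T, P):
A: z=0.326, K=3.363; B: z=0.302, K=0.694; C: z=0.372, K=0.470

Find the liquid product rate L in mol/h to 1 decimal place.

Material balance + equilibrium reduce to Σ zᵢ(Kᵢ−1)/(1+ψ(Kᵢ−1)) = 0.
Feasibility: ΣzᵢKᵢ = 1.481, Σzᵢ/Kᵢ = 1.324 — both > 1, two phases present.
Newton–Raphson from ψ = 0.58:
  ψ = 0.580: g = -0.0721, g' = -0.584 → ψ = 0.457
  ψ = 0.457: g = 0.0031, g' = -0.641 → ψ = 0.461
Converged at ψ = 0.461.
Then V = ψ·F = 0.4613·286.8 = 132.3 mol/h and L = F − V = 154.5 mol/h.

L = 154.5 mol/h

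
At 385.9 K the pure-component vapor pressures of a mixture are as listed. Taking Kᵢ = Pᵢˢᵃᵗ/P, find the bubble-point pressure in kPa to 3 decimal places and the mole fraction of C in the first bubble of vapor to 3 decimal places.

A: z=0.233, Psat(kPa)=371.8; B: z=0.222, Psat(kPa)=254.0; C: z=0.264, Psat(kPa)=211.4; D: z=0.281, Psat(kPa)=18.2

At the bubble point ψ → 0, so ΣzᵢKᵢ = 1 with Kᵢ = Pᵢˢᵃᵗ/P ⇒ P = ΣzᵢPᵢˢᵃᵗ.
P = 0.233·371.8 + 0.222·254.0 + 0.264·211.4 + 0.281·18.2 = 203.941 kPa
yᵢ = zᵢPᵢˢᵃᵗ/P ⇒ y_C = 0.264·211.4/203.941 = 0.274

Pbub = 203.941 kPa, y_C = 0.274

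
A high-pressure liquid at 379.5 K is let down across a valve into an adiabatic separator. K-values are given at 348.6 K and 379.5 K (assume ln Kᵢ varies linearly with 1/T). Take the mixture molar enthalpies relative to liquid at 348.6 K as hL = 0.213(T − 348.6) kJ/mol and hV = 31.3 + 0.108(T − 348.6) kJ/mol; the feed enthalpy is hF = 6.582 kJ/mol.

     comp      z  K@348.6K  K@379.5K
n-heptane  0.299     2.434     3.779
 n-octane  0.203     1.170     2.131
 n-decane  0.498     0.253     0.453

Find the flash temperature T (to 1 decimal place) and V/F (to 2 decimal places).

T = 352.5 K, V/F = 0.19

Adiabatic flash: solve Rachford–Rice at each trial T, then check hF = ψ·hV(T) + (1−ψ)·hL(T).
  T = 348.6 K: K = (2.434, 1.170, 0.253), RR gives ψ = 0.109, H_out = 3.400 kJ/mol
  T = 379.5 K: K = (3.779, 2.131, 0.453), RR gives ψ = 0.658, H_out = 25.035 kJ/mol
  T = 364.1 K: K = (3.063, 1.601, 0.343), RR gives ψ = 0.391, H_out = 14.904 kJ/mol
  T = 356.4 K: K = (2.740, 1.375, 0.296), RR gives ψ = 0.258, H_out = 9.520 kJ/mol
  T = 352.5 K: K = (2.584, 1.269, 0.274), RR gives ψ = 0.186, H_out = 6.568 kJ/mol
  T = 354.4 K: K = (2.659, 1.320, 0.284), RR gives ψ = 0.221, H_out = 8.030 kJ/mol
Linear interpolation between T = 352.5 (H_out = 6.568) and T = 354.4 (H_out = 8.030) on hF = 6.582 gives T ≈ 352.5 K, at which ψ = 0.19.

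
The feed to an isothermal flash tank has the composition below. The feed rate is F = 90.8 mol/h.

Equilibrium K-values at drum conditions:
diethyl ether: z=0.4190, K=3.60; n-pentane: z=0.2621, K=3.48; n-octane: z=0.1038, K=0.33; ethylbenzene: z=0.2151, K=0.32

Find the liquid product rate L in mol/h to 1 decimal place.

L = 10.8 mol/h

Rachford–Rice: g(V/F) = Σ zᵢ(Kᵢ−1)/(1+V/F(Kᵢ−1)) = 0.
Check two-phase: ΣzᵢKᵢ = 2.5236 > 1 and Σzᵢ/Kᵢ = 1.1784 > 1, so g(0) = 1.5236 > 0 and g(1) = -0.1784 < 0.
Newton–Raphson from V/F = 0.42:
  V/F = 0.4200: g = 0.53761, g' = -1.3191 → V/F = 0.8276
  V/F = 0.8276: g = 0.06800, g' = -1.2131 → V/F = 0.8836
  V/F = 0.8836: g = -0.00287, g' = -1.3231 → V/F = 0.8815
Converged at V/F = 0.8814.
Then V = V/F·F = 0.8814·90.8 = 80.0 mol/h and L = F − V = 10.8 mol/h.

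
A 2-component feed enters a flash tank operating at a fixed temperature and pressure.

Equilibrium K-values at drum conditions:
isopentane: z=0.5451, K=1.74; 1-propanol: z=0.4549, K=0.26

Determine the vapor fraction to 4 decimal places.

Iterate (Newton) starting at ψ = 0.5:
  ψ = 0.5000: g = -0.23989, g' = -0.7867 → ψ = 0.1950
  ψ = 0.1950: g = -0.04091, g' = -0.5682 → ψ = 0.1230
  ψ = 0.1230: g = -0.00063, g' = -0.5523 → ψ = 0.1219
Converged at ψ = 0.1219.

ψ = 0.1219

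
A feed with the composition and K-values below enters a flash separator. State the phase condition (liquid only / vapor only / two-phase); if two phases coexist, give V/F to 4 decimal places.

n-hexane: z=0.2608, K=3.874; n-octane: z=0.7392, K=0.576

ΣzᵢKᵢ = 1.4361; Σzᵢ/Kᵢ = 1.3507.
Both exceed 1, so a two-phase solution exists.
Binary case is linear: z₁(K₁−1)(1+ψ(K₂−1)) + z₂(K₂−1)(1+ψ(K₁−1)) = 0
⇒ ψ = [z₁(K₁−1)+z₂(K₂−1)] / [−(K₁−1)(K₂−1)] = 0.43612/1.21858 = 0.3579

two-phase, V/F = 0.3579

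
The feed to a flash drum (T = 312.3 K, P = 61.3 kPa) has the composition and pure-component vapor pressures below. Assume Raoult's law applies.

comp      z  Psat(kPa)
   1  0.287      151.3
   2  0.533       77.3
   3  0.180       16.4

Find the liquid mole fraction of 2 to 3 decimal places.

Raoult's law: Kᵢ = Pᵢˢᵃᵗ/P = Pᵢˢᵃᵗ/61.3.
  K_1 = 151.3/61.3 = 2.46819, K_2 = 77.3/61.3 = 1.26101, K_3 = 16.4/61.3 = 0.26754
Material balance + equilibrium reduce to Σ zᵢ(Kᵢ−1)/(1+ψ(Kᵢ−1)) = 0.
g(0) = ΣzᵢKᵢ − 1 = 0.429 and g(1) = 1 − Σzᵢ/Kᵢ = -0.212, so a root lies in (0, 1).
Newton–Raphson from ψ = 0.55:
  ψ = 0.550: g = 0.1340, g' = -0.488 → ψ = 0.825
  ψ = 0.825: g = -0.0278, g' = -0.767 → ψ = 0.788
  ψ = 0.788: g = -0.0013, g' = -0.699 → ψ = 0.786
Converged at ψ = 0.786.
Compositions from xᵢ = zᵢ/(1+ψ(Kᵢ−1)), yᵢ = Kᵢxᵢ:
  1: x = 0.133, y = 0.329
  2: x = 0.442, y = 0.558
  3: x = 0.425, y = 0.114

x_2 = 0.442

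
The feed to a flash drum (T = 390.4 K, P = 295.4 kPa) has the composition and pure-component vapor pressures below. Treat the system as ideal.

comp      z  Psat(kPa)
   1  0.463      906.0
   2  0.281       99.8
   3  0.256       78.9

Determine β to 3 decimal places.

β = 0.405

Raoult's law: Kᵢ = Pᵢˢᵃᵗ/P = Pᵢˢᵃᵗ/295.4.
  K_1 = 906.0/295.4 = 3.06703, K_2 = 99.8/295.4 = 0.33785, K_3 = 78.9/295.4 = 0.26710
Material balance + equilibrium reduce to Σ zᵢ(Kᵢ−1)/(1+β(Kᵢ−1)) = 0.
Check two-phase: ΣzᵢKᵢ = 1.583 > 1 and Σzᵢ/Kᵢ = 1.941 > 1, so g(0) = 0.583 > 0 and g(1) = -0.941 < 0.
Newton–Raphson from β = 0.5:
  β = 0.500: g = -0.1037, g' = -1.096 → β = 0.405
Converged at β = 0.405.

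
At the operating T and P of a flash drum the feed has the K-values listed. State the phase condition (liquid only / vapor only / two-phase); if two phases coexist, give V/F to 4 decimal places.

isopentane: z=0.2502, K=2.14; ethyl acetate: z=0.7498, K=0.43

liquid only

ΣzᵢKᵢ = 0.8578; Σzᵢ/Kᵢ = 1.8606.
Since ΣzᵢKᵢ < 1 the mixture is below its bubble point — single liquid phase.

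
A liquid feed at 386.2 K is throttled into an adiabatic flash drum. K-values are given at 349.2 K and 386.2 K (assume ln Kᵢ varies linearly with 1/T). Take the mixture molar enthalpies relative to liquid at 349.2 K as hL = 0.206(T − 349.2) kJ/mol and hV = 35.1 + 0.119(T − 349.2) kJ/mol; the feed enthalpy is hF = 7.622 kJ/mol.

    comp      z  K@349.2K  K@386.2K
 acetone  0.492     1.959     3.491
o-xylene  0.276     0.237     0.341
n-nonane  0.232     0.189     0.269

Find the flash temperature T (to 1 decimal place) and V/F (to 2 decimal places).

Adiabatic flash: solve Rachford–Rice at each trial T, then check hF = ψ·hV(T) + (1−ψ)·hL(T).
  T = 349.2 K: K = (1.959, 0.237, 0.189), RR gives ψ = 0.097, H_out = 3.406 kJ/mol
  T = 386.2 K: K = (3.491, 0.341, 0.269), RR gives ψ = 0.506, H_out = 23.758 kJ/mol
  T = 367.7 K: K = (2.653, 0.287, 0.227), RR gives ψ = 0.357, H_out = 15.768 kJ/mol
  T = 358.4 K: K = (2.287, 0.261, 0.208), RR gives ψ = 0.250, H_out = 10.462 kJ/mol
  T = 353.8 K: K = (2.119, 0.249, 0.198), RR gives ψ = 0.181, H_out = 7.240 kJ/mol
  T = 356.1 K: K = (2.202, 0.255, 0.203), RR gives ψ = 0.217, H_out = 8.915 kJ/mol
Linear interpolation between T = 353.8 (H_out = 7.240) and T = 356.1 (H_out = 8.915) on hF = 7.622 gives T ≈ 354.3 K, at which ψ = 0.19.

T = 354.3 K, V/F = 0.19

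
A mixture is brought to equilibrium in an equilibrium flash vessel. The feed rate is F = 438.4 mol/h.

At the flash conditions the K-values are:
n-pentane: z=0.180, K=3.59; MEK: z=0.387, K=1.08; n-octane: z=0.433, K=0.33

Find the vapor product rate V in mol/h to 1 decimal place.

V = 89.1 mol/h

Rachford–Rice: g(V/F) = Σ zᵢ(Kᵢ−1)/(1+V/F(Kᵢ−1)) = 0.
Check two-phase: ΣzᵢKᵢ = 1.207 > 1 and Σzᵢ/Kᵢ = 1.721 > 1, so g(0) = 0.207 > 0 and g(1) = -0.721 < 0.
Newton–Raphson from V/F = 0.5:
  V/F = 0.500: g = -0.2033, g' = -0.671 → V/F = 0.197
  V/F = 0.197: g = 0.0050, g' = -0.790 → V/F = 0.203
Converged at V/F = 0.203.
Then V = V/F·F = 0.2033·438.4 = 89.1 mol/h and L = F − V = 349.3 mol/h.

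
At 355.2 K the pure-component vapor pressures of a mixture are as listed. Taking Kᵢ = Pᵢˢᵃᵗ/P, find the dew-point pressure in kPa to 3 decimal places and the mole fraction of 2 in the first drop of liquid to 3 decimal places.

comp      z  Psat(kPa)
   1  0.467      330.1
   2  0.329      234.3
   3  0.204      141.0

Pdew = 234.427 kPa, x_2 = 0.329

At the dew point ψ → 1, so Σzᵢ/Kᵢ = 1 with Kᵢ = Pᵢˢᵃᵗ/P ⇒ 1/P = Σzᵢ/Pᵢˢᵃᵗ.
1/P = 0.467/330.1 + 0.329/234.3 + 0.204/141.0 = 0.004266 ⇒ P = 234.427 kPa
xᵢ = zᵢP/Pᵢˢᵃᵗ ⇒ x_2 = 0.329·234.427/234.3 = 0.329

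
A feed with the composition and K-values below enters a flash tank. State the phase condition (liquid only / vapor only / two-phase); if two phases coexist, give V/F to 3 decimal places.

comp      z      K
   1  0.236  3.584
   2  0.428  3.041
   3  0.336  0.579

ΣzᵢKᵢ = 2.342; Σzᵢ/Kᵢ = 0.787.
Since Σzᵢ/Kᵢ < 1 the mixture is above its dew point — single vapor phase.

vapor only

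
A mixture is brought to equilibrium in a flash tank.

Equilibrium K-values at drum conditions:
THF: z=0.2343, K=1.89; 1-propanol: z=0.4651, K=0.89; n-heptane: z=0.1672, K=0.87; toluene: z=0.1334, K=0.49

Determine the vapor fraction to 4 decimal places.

Newton iteration, ψ⁰ = 0.52:
  ψ = 0.5200: g = -0.02761, g' = -0.1606 → ψ = 0.3480
  ψ = 0.3480: g = 0.00053, g' = -0.1687 → ψ = 0.3512
Converged at ψ = 0.3512.

ψ = 0.3512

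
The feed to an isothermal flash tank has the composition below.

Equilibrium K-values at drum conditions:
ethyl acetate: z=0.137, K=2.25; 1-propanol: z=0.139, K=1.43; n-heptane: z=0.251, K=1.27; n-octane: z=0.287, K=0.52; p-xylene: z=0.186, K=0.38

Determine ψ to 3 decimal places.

ψ = 0.122

Let ψ = V/F and solve Σ zᵢ(Kᵢ−1)/(1+ψ(Kᵢ−1)) = 0.
Feasibility: ΣzᵢKᵢ = 1.046, Σzᵢ/Kᵢ = 1.397 — both > 1, two phases present.
Newton–Raphson from ψ = 0.36:
  ψ = 0.360: g = -0.0834, g' = -0.351 → ψ = 0.123
  ψ = 0.123: g = -0.0004, g' = -0.360 → ψ = 0.122
Converged at ψ = 0.122.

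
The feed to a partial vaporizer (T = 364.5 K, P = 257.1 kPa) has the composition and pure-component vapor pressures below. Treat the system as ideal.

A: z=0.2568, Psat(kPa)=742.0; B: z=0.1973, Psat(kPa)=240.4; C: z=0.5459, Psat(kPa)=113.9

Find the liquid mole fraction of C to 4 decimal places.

Raoult's law: Kᵢ = Pᵢˢᵃᵗ/P = Pᵢˢᵃᵗ/257.1.
  K_A = 742.0/257.1 = 2.886037, K_B = 240.4/257.1 = 0.935045, K_C = 113.9/257.1 = 0.443018
Material balance + equilibrium reduce to Σ zᵢ(Kᵢ−1)/(1+V/F(Kᵢ−1)) = 0.
Check two-phase: ΣzᵢKᵢ = 1.1675 > 1 and Σzᵢ/Kᵢ = 1.5322 > 1, so g(0) = 0.1675 > 0 and g(1) = -0.5322 < 0.
Newton–Raphson from V/F = 0.5:
  V/F = 0.5000: g = -0.18539, g' = -0.5682 → V/F = 0.1737
  V/F = 0.1737: g = 0.01523, g' = -0.7267 → V/F = 0.1947
  V/F = 0.1947: g = 0.00026, g' = -0.7026 → V/F = 0.1950
Converged at V/F = 0.1950.
Compositions from xᵢ = zᵢ/(1+V/F(Kᵢ−1)), yᵢ = Kᵢxᵢ:
  A: x = 0.1877, y = 0.5418
  B: x = 0.1998, y = 0.1869
  C: x = 0.6124, y = 0.2713

x_C = 0.6124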